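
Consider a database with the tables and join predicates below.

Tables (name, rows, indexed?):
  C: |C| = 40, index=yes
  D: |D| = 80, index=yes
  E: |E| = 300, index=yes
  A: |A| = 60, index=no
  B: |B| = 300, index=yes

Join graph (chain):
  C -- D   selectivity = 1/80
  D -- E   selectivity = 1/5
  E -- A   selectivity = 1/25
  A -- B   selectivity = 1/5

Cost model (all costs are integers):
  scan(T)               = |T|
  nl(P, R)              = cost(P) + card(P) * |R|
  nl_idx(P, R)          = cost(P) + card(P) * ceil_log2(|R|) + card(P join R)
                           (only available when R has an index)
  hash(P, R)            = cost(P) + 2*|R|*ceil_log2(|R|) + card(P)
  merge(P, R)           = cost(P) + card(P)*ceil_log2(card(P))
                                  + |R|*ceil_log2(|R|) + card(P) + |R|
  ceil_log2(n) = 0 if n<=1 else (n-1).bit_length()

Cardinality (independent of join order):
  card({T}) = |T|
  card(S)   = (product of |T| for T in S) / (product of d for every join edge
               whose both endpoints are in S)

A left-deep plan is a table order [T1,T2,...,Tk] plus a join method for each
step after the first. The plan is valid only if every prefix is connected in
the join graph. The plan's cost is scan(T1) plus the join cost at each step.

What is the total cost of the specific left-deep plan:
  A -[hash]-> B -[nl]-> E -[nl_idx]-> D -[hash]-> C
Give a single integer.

2770800

step 1: scan A: cost=60, card=60
step 2: join B via hash
    card(P join B) = 60*300/(5) = 3600
    cost = 60 + 2*300*9 + 60 = 5520
step 3: join E via nl
    card(P join E) = 3600*300/(25) = 43200
    cost = 5520 + 3600*300 = 1085520
step 4: join D via nl_idx
    card(P join D) = 43200*80/(5) = 691200
    cost = 1085520 + 43200*7 + 691200 = 2079120
step 5: join C via hash
    card(P join C) = 691200*40/(80) = 345600
    cost = 2079120 + 2*40*6 + 691200 = 2770800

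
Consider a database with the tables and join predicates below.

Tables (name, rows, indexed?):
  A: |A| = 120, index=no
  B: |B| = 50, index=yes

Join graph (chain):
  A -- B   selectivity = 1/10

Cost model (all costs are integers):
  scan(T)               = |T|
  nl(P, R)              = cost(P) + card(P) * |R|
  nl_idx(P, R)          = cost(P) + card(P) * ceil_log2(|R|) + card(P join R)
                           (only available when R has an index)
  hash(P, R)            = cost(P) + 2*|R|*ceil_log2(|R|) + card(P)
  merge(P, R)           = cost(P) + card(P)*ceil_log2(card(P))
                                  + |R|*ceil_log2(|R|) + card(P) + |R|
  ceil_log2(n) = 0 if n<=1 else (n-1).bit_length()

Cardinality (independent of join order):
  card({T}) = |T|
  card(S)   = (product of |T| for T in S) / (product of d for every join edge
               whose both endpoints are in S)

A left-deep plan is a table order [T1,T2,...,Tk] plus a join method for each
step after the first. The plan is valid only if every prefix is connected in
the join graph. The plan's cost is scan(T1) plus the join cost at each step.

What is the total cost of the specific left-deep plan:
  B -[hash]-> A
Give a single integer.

1780

step 1: scan B: cost=50, card=50
step 2: join A via hash
    card(P join A) = 50*120/(10) = 600
    cost = 50 + 2*120*7 + 50 = 1780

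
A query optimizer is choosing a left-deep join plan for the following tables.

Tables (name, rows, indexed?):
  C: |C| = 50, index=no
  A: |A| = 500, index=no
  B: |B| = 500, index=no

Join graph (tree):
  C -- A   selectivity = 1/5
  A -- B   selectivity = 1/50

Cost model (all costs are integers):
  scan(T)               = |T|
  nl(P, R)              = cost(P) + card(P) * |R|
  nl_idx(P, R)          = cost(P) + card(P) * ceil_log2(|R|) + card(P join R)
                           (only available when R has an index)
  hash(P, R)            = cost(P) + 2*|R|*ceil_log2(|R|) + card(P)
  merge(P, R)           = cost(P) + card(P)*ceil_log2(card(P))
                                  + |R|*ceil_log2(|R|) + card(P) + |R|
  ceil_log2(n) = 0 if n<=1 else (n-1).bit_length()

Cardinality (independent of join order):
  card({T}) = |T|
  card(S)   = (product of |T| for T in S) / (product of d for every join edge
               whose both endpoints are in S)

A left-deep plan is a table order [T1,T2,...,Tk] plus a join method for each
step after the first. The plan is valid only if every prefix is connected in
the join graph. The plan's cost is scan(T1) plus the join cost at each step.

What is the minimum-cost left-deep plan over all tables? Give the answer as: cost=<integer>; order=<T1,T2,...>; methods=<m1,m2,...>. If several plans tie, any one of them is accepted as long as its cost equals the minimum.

Selinger DP (subsets sized 1..n):
  {C}: scan cost=50, card=50
  {A}: scan cost=500, card=500
  {B}: scan cost=500, card=500
  {AC}: card=5000; try (C,hash)→1600, (A,merge)→5400, (C,merge)→5850, (A,hash)→9100, (A,nl)→25050, (C,nl)→25500; best=1600 via (C,hash)
  {AB}: card=5000; try (B,hash)→10000, (A,hash)→10000, (B,merge)→10500, (A,merge)→10500, (B,nl)→250500, (A,nl)→250500; best=10000 via (B,hash)
  {ABC}: card=50000; try (C,hash)→15600, (B,hash)→15600, (B,merge)→76600, (C,merge)→80350, (C,nl)→260000, (B,nl)→2501600; best=15600 via (C,hash)

cost=15600; order=A,B,C; methods=hash,hash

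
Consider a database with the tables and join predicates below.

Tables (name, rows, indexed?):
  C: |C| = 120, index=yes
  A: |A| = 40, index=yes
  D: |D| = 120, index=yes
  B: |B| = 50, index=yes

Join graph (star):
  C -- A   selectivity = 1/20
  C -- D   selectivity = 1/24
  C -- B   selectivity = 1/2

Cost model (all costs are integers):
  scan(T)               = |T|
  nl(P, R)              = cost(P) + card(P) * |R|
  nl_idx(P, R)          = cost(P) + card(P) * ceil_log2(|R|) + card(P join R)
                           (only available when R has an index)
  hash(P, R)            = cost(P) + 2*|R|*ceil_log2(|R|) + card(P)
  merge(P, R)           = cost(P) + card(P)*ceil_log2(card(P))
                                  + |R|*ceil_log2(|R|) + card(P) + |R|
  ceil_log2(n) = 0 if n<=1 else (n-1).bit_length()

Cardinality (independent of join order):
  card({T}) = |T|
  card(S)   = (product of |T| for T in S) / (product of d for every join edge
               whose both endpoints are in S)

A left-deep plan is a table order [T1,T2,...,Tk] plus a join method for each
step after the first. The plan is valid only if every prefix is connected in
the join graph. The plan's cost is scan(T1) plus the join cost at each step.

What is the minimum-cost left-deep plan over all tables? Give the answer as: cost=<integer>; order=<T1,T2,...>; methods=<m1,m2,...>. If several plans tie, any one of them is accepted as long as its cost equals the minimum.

cost=4280; order=A,C,D,B; methods=nl_idx,hash,hash

Selinger DP (subsets sized 1..n):
  {C}: scan cost=120, card=120
  {A}: scan cost=40, card=40
  {D}: scan cost=120, card=120
  {B}: scan cost=50, card=50
  {AC}: card=240; try (C,nl_idx)→560, (A,hash)→720, (A,nl_idx)→1080, (C,merge)→1280, (A,merge)→1360, (C,hash)→1760 …(+2); best=560 via (C,nl_idx)
  {CD}: card=600; try (D,nl_idx)→1560, (C,nl_idx)→1560, (D,hash)→1920, (C,hash)→1920, (D,merge)→2040, (C,merge)→2040 …(+2); best=1560 via (D,nl_idx)
  {BC}: card=3000; try (B,hash)→840, (C,merge)→1360, (B,merge)→1430, (C,hash)→1780, (C,nl_idx)→3400, (B,nl_idx)→3840 …(+2); best=840 via (B,hash)
  {ACD}: card=1200; try (D,hash)→2480, (A,hash)→2640, (D,nl_idx)→3440, (D,merge)→3680, (A,nl_idx)→6360, (A,merge)→8440 …(+2); best=2480 via (D,hash)
  {ABC}: card=6000; try (B,hash)→1400, (B,merge)→3070, (A,hash)→4320, (B,nl_idx)→8000, (B,nl)→12560, (A,nl_idx)→24840 …(+2); best=1400 via (B,hash)
  {BCD}: card=15000; try (B,hash)→2760, (D,hash)→5520, (B,merge)→8510, (B,nl_idx)→20160, (B,nl)→31560, (D,nl_idx)→36840 …(+2); best=2760 via (B,hash)
  {ABCD}: card=30000; try (B,hash)→4280, (D,hash)→9080, (B,merge)→17230, (A,hash)→18240, (B,nl_idx)→39680, (B,nl)→62480 …(+6); best=4280 via (B,hash)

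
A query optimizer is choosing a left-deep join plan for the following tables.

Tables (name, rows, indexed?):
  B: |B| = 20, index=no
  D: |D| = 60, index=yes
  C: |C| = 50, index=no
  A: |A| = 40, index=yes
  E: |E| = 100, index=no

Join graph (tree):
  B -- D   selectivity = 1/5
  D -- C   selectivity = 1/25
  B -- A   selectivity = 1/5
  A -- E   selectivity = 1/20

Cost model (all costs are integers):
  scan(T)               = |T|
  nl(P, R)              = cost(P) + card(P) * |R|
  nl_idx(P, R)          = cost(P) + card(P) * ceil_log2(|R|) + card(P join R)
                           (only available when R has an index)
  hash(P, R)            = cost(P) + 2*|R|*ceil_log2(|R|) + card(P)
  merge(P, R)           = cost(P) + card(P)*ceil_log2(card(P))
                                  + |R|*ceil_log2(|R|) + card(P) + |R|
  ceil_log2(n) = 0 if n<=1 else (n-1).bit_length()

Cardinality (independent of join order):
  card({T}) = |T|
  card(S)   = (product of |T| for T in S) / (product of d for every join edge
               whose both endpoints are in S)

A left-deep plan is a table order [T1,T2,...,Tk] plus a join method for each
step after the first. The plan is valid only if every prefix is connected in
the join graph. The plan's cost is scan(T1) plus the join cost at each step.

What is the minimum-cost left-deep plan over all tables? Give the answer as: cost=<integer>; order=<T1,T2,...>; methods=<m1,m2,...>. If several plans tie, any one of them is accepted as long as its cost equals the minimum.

Selinger DP (subsets sized 1..n):
  {B}: scan cost=20, card=20
  {D}: scan cost=60, card=60
  {C}: scan cost=50, card=50
  {A}: scan cost=40, card=40
  {E}: scan cost=100, card=100
  {BD}: card=240; try (B,hash)→320, (D,nl_idx)→380, (D,merge)→560, (B,merge)→600, (D,hash)→760, (D,nl)→1220 …(+1); best=320 via (B,hash)
  {AB}: card=160; try (B,hash)→280, (A,nl_idx)→300, (A,merge)→420, (B,merge)→440, (A,hash)→520, (A,nl)→820 …(+1); best=280 via (B,hash)
  {CD}: card=120; try (D,nl_idx)→470, (C,hash)→720, (D,hash)→820, (D,merge)→820, (C,merge)→830, (D,nl)→3050 …(+1); best=470 via (D,nl_idx)
  {AE}: card=200; try (A,hash)→680, (A,nl_idx)→900, (E,merge)→1120, (A,merge)→1180, (E,hash)→1480, (E,nl)→4040 …(+1); best=680 via (A,hash)
  {BCD}: card=480; try (B,hash)→790, (C,hash)→1160, (B,merge)→1550, (C,merge)→2830, (B,nl)→2870, (C,nl)→12320; best=790 via (B,hash)
  {ABD}: card=1920; try (A,hash)→1040, (D,hash)→1160, (D,merge)→2140, (A,merge)→2760, (D,nl_idx)→3160, (A,nl_idx)→3680 …(+2); best=1040 via (A,hash)
  {ABE}: card=800; try (B,hash)→1080, (E,hash)→1840, (E,merge)→2520, (B,merge)→2600, (B,nl)→4680, (E,nl)→16280; best=1080 via (B,hash)
  {ABCD}: card=3840; try (A,hash)→1750, (C,hash)→3560, (A,merge)→5870, (A,nl_idx)→7510, (A,nl)→19990, (C,merge)→24430 …(+1); best=1750 via (A,hash)
  {ABDE}: card=9600; try (D,hash)→2600, (E,hash)→4360, (D,merge)→10300, (D,nl_idx)→15480, (E,merge)→24880, (D,nl)→49080 …(+1); best=2600 via (D,hash)
  {ABCDE}: card=19200; try (E,hash)→6990, (C,hash)→12800, (E,merge)→52470, (C,merge)→146950, (E,nl)→385750, (C,nl)→482600; best=6990 via (E,hash)

cost=6990; order=C,D,B,A,E; methods=nl_idx,hash,hash,hash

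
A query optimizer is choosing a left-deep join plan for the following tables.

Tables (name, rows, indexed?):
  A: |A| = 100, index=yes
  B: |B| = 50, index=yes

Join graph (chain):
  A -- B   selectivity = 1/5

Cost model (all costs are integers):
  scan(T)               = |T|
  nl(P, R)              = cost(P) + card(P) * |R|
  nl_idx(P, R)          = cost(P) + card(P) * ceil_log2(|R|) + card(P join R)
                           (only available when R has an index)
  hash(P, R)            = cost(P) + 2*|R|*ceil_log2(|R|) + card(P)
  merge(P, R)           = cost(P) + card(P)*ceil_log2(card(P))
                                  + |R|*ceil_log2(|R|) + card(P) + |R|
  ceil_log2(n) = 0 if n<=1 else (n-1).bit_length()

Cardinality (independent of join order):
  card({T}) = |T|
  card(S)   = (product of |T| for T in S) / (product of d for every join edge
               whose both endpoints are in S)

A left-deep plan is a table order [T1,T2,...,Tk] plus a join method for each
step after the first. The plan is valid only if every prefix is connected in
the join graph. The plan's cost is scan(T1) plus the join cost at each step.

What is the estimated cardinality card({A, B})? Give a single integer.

Tables in S: A(100), B(50)
Edges inside S: A-B(d=5)
numerator = 100 * 50 = 5000
denominator = 5 = 5
card(S) = 5000 / 5 = 1000

1000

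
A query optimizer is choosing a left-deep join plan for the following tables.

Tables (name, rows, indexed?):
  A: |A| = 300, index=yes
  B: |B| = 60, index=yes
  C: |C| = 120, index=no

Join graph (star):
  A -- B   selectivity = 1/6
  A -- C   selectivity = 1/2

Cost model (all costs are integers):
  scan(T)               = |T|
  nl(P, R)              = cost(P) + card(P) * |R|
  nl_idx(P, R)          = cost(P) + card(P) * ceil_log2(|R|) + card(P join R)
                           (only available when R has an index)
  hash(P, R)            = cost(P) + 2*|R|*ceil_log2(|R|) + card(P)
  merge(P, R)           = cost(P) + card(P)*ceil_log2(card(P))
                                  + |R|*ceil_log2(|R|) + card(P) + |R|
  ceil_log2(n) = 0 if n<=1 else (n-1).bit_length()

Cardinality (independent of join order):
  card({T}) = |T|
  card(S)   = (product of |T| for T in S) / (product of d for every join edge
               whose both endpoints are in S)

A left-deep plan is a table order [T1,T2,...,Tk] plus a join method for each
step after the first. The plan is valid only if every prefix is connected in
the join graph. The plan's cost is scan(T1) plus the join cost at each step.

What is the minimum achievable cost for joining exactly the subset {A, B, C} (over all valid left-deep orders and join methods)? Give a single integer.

6000

Selinger DP over subsets of {A,B,C}:
  {A}: scan cost=300, card=300
  {B}: scan cost=60, card=60
  {C}: scan cost=120, card=120
  {AB}: card=3000; try (B,hash)→1320, (A,merge)→3480, (A,nl_idx)→3600, (B,merge)→3720, (B,nl_idx)→5100, (A,hash)→5520 …(+2); best=1320 via (B,hash)
  {AC}: card=18000; try (C,hash)→2280, (A,merge)→4080, (C,merge)→4260, (A,hash)→5640, (A,nl_idx)→19200, (A,nl)→36120 …(+1); best=2280 via (C,hash)
  {ABC}: card=180000; try (C,hash)→6000, (B,hash)→21000, (C,merge)→41280, (B,nl_idx)→290280, (B,merge)→290700, (C,nl)→361320 …(+1); best=6000 via (C,hash)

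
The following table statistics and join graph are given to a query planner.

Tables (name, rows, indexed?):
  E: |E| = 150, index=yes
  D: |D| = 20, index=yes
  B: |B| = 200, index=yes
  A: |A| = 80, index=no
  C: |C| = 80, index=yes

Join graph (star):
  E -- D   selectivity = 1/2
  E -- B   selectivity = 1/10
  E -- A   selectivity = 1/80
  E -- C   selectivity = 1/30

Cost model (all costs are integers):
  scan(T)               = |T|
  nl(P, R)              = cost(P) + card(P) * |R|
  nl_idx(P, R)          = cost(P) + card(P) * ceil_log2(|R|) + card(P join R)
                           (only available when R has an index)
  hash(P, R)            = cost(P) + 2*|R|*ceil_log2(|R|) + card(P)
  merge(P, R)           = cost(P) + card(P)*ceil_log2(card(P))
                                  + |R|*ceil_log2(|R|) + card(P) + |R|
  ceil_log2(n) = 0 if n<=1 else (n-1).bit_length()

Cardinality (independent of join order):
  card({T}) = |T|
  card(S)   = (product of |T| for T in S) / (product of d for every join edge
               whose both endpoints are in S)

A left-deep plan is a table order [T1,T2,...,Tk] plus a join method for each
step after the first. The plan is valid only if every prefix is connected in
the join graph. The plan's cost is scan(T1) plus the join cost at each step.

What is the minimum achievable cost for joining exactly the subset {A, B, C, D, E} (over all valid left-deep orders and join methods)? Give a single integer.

9940

Selinger DP over subsets of {A,B,C,D,E}:
  {E}: scan cost=150, card=150
  {D}: scan cost=20, card=20
  {B}: scan cost=200, card=200
  {A}: scan cost=80, card=80
  {C}: scan cost=80, card=80
  {DE}: card=1500; try (D,hash)→500, (E,merge)→1490, (D,merge)→1620, (E,nl_idx)→1680, (D,nl_idx)→2400, (E,hash)→2440 …(+2); best=500 via (D,hash)
  {BE}: card=3000; try (E,hash)→2800, (B,merge)→3300, (E,merge)→3350, (B,hash)→3500, (B,nl_idx)→4350, (E,nl_idx)→4800 …(+2); best=2800 via (E,hash)
  {AE}: card=150; try (E,nl_idx)→870, (A,hash)→1420, (E,merge)→2070, (A,merge)→2140, (E,hash)→2560, (E,nl)→12080 …(+1); best=870 via (E,nl_idx)
  {CE}: card=400; try (E,nl_idx)→1120, (C,hash)→1420, (C,nl_idx)→1600, (E,merge)→2070, (C,merge)→2140, (E,hash)→2560 …(+2); best=1120 via (E,nl_idx)
  {BDE}: card=30000; try (B,hash)→5200, (D,hash)→6000, (B,merge)→20300, (D,merge)→41920, (B,nl_idx)→42500, (D,nl_idx)→47800 …(+2); best=5200 via (B,hash)
  {ADE}: card=1500; try (D,hash)→1220, (D,merge)→2340, (D,nl_idx)→3120, (A,hash)→3120, (D,nl)→3870, (A,merge)→19140 …(+1); best=1220 via (D,hash)
  {CDE}: card=4000; try (D,hash)→1720, (C,hash)→3120, (D,merge)→5240, (D,nl_idx)→7120, (D,nl)→9120, (C,nl_idx)→15000 …(+2); best=1720 via (D,hash)
  {ABE}: card=3000; try (B,merge)→4020, (B,hash)→4220, (B,nl_idx)→5070, (A,hash)→6920, (B,nl)→30870, (A,merge)→42440 …(+1); best=4020 via (B,merge)
  {BCE}: card=8000; try (B,hash)→4720, (C,hash)→6920, (B,merge)→6920, (B,nl_idx)→12320, (C,nl_idx)→31800, (C,merge)→42440 …(+2); best=4720 via (B,hash)
  {ACE}: card=400; try (C,hash)→2140, (C,nl_idx)→2320, (A,hash)→2640, (C,merge)→2860, (A,merge)→5760, (C,nl)→12870 …(+1); best=2140 via (C,hash)
  {ABDE}: card=30000; try (B,hash)→5920, (D,hash)→7220, (B,merge)→21020, (A,hash)→36320, (D,merge)→43140, (B,nl_idx)→43220 …(+5); best=5920 via (B,hash)
  {BCDE}: card=80000; try (B,hash)→8920, (D,hash)→12920, (C,hash)→36320, (B,merge)→55520, (B,nl_idx)→113720, (D,merge)→116840 …(+6); best=8920 via (B,hash)
  {ACDE}: card=4000; try (D,hash)→2740, (C,hash)→3840, (D,merge)→6260, (A,hash)→6840, (D,nl_idx)→8140, (D,nl)→10140 …(+5); best=2740 via (D,hash)
  {ABCE}: card=8000; try (B,hash)→5740, (B,merge)→7940, (C,hash)→8140, (B,nl_idx)→13340, (A,hash)→13840, (C,nl_idx)→33020 …(+5); best=5740 via (B,hash)
  {ABCDE}: card=80000; try (B,hash)→9940, (D,hash)→13940, (C,hash)→37040, (B,merge)→56540, (A,hash)→90040, (B,nl_idx)→114740 …(+9); best=9940 via (B,hash)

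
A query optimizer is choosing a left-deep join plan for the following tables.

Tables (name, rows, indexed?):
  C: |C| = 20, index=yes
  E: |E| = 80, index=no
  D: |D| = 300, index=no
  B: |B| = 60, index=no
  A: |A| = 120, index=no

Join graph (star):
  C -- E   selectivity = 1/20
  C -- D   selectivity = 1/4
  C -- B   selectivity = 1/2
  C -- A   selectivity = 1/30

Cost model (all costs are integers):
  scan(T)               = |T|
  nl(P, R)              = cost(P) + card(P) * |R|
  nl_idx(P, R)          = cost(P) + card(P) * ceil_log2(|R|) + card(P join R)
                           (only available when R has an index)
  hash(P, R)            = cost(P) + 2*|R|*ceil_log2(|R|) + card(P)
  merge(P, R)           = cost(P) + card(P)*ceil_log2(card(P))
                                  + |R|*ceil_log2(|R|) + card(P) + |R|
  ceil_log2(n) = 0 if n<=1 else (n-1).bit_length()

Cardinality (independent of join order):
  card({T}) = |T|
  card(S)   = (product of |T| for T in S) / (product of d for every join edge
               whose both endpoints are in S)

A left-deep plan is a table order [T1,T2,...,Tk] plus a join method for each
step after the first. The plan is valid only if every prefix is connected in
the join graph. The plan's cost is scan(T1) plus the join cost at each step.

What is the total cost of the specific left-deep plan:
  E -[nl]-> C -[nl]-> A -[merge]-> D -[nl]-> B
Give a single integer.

step 1: scan E: cost=80, card=80
step 2: join C via nl
    card(P join C) = 80*20/(20) = 80
    cost = 80 + 80*20 = 1680
step 3: join A via nl
    card(P join A) = 80*120/(30) = 320
    cost = 1680 + 80*120 = 11280
step 4: join D via merge
    card(P join D) = 320*300/(4) = 24000
    cost = 11280 + 320*9 + 300*9 + 320 + 300 = 17480
step 5: join B via nl
    card(P join B) = 24000*60/(2) = 720000
    cost = 17480 + 24000*60 = 1457480

1457480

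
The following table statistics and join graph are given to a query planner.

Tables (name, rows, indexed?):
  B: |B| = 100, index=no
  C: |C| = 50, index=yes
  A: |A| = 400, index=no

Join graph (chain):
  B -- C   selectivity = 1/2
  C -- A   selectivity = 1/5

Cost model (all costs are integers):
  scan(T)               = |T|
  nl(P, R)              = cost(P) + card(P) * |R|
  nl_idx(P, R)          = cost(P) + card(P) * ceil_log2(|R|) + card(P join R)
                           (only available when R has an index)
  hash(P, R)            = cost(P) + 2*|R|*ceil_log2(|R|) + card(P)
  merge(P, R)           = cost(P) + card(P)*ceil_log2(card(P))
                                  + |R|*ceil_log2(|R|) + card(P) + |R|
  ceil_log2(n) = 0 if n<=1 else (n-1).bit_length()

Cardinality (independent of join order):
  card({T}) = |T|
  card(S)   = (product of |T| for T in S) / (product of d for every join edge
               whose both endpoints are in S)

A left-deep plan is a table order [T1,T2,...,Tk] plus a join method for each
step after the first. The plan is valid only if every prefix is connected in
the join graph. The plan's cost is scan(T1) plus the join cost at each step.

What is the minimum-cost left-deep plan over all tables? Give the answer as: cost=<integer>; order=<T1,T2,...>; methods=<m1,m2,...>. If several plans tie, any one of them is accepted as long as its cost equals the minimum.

cost=6800; order=A,C,B; methods=hash,hash

Selinger DP (subsets sized 1..n):
  {B}: scan cost=100, card=100
  {C}: scan cost=50, card=50
  {A}: scan cost=400, card=400
  {BC}: card=2500; try (C,hash)→800, (B,merge)→1200, (C,merge)→1250, (B,hash)→1500, (C,nl_idx)→3200, (B,nl)→5050 …(+1); best=800 via (C,hash)
  {AC}: card=4000; try (C,hash)→1400, (A,merge)→4400, (C,merge)→4750, (C,nl_idx)→6800, (A,hash)→7300, (A,nl)→20050 …(+1); best=1400 via (C,hash)
  {ABC}: card=200000; try (B,hash)→6800, (A,hash)→10500, (A,merge)→37300, (B,merge)→54200, (B,nl)→401400, (A,nl)→1000800; best=6800 via (B,hash)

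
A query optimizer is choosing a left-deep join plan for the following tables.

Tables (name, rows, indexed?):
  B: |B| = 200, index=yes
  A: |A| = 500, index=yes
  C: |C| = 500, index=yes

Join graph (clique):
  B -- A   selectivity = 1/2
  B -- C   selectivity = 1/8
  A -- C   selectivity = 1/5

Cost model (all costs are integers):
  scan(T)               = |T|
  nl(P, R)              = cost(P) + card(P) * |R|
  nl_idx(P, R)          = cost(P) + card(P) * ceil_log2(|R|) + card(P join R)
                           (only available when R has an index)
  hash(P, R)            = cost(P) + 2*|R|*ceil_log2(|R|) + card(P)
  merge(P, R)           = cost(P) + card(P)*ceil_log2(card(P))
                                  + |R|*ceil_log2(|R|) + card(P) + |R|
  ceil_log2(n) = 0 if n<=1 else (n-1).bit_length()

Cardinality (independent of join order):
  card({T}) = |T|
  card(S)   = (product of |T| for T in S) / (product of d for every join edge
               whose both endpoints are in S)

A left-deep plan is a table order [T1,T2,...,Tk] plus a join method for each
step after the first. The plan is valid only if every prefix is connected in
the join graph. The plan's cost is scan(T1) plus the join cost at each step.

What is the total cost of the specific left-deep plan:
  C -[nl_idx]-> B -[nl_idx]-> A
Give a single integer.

step 1: scan C: cost=500, card=500
step 2: join B via nl_idx
    card(P join B) = 500*200/(8) = 12500
    cost = 500 + 500*8 + 12500 = 17000
step 3: join A via nl_idx
    card(P join A) = 12500*500/(2*5) = 625000
    cost = 17000 + 12500*9 + 625000 = 754500

754500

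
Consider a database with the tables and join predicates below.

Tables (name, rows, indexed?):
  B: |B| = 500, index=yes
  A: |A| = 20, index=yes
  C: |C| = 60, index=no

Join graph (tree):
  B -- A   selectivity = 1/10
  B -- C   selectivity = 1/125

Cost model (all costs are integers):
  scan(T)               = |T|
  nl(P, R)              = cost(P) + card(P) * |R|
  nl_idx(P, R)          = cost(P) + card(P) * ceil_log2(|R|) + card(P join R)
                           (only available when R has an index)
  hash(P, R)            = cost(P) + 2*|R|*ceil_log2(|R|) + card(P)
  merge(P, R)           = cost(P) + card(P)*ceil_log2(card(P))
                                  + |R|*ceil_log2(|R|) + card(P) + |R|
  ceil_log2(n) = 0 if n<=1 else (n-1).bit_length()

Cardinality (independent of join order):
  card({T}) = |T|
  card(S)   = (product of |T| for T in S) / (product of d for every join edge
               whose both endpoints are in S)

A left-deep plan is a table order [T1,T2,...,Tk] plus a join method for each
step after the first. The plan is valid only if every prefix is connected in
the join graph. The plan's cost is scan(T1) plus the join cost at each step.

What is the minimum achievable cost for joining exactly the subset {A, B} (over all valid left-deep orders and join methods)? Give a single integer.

1200

Selinger DP over subsets of {A,B}:
  {B}: scan cost=500, card=500
  {A}: scan cost=20, card=20
  {AB}: card=1000; try (B,nl_idx)→1200, (A,hash)→1200, (A,nl_idx)→4000, (B,merge)→5140, (A,merge)→5620, (B,hash)→9040 …(+2); best=1200 via (B,nl_idx)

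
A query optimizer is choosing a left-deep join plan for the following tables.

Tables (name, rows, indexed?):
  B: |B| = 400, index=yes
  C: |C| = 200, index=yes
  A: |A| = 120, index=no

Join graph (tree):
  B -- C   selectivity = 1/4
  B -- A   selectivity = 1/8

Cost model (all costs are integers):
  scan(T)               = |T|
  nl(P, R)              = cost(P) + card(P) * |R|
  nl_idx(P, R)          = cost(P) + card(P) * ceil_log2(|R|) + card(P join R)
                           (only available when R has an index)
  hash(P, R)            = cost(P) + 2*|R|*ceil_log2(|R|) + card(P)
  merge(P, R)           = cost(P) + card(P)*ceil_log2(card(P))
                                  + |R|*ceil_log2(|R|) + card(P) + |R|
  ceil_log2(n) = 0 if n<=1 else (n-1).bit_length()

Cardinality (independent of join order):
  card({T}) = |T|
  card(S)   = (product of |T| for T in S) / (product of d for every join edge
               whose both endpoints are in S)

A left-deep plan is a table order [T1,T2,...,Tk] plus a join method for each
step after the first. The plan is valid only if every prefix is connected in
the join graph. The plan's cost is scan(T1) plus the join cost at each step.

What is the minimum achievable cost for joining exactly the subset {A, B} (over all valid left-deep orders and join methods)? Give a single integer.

Selinger DP over subsets of {A,B}:
  {B}: scan cost=400, card=400
  {A}: scan cost=120, card=120
  {AB}: card=6000; try (A,hash)→2480, (B,merge)→5080, (A,merge)→5360, (B,nl_idx)→7200, (B,hash)→7440, (B,nl)→48120 …(+1); best=2480 via (A,hash)

2480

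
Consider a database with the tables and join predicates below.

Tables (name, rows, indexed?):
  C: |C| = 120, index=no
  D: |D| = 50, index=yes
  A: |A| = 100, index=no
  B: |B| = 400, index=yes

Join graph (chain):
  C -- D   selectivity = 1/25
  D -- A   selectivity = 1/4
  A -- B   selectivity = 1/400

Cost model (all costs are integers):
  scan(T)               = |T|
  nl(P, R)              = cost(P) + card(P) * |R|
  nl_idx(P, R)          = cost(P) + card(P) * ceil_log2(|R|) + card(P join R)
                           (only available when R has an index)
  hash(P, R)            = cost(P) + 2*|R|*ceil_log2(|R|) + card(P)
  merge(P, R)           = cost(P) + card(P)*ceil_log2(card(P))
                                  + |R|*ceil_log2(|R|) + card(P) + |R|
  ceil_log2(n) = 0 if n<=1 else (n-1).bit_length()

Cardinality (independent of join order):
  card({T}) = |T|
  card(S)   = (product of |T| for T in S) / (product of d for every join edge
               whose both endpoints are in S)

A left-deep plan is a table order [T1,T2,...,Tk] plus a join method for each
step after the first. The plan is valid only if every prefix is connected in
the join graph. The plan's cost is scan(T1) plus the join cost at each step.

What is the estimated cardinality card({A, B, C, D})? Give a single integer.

Tables in S: A(100), B(400), C(120), D(50)
Edges inside S: C-D(d=25), D-A(d=4), A-B(d=400)
numerator = 100 * 400 * 120 * 50 = 240000000
denominator = 25 * 4 * 400 = 40000
card(S) = 240000000 / 40000 = 6000

6000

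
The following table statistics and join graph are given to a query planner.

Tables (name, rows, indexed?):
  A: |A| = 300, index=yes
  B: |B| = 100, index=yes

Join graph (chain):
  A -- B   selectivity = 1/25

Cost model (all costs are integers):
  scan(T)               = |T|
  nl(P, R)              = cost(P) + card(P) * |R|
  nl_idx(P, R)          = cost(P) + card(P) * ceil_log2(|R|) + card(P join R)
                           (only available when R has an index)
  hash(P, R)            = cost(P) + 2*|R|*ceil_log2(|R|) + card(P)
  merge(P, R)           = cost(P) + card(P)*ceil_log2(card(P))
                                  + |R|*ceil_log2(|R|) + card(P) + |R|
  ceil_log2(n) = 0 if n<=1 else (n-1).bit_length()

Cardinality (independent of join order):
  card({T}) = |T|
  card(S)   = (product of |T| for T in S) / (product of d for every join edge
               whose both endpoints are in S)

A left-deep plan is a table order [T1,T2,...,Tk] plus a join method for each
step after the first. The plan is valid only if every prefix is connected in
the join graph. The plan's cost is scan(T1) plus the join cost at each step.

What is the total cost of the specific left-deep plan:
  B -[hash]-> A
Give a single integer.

5600

step 1: scan B: cost=100, card=100
step 2: join A via hash
    card(P join A) = 100*300/(25) = 1200
    cost = 100 + 2*300*9 + 100 = 5600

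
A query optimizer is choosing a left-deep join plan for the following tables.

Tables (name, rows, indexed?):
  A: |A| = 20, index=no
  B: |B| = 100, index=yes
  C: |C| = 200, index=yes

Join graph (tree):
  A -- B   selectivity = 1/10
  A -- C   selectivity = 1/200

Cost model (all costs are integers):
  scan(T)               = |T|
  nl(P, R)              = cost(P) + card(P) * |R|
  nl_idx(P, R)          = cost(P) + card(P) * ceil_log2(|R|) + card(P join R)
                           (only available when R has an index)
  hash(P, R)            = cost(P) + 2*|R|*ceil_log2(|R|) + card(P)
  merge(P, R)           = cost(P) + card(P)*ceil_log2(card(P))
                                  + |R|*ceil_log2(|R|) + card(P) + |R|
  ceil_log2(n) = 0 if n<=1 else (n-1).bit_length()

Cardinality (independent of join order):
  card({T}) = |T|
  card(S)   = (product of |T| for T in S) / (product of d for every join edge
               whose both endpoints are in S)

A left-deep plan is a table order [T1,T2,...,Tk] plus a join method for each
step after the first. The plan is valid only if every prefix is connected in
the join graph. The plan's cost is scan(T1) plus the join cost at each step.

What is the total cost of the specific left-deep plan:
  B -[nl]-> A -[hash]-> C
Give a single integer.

step 1: scan B: cost=100, card=100
step 2: join A via nl
    card(P join A) = 100*20/(10) = 200
    cost = 100 + 100*20 = 2100
step 3: join C via hash
    card(P join C) = 200*200/(200) = 200
    cost = 2100 + 2*200*8 + 200 = 5500

5500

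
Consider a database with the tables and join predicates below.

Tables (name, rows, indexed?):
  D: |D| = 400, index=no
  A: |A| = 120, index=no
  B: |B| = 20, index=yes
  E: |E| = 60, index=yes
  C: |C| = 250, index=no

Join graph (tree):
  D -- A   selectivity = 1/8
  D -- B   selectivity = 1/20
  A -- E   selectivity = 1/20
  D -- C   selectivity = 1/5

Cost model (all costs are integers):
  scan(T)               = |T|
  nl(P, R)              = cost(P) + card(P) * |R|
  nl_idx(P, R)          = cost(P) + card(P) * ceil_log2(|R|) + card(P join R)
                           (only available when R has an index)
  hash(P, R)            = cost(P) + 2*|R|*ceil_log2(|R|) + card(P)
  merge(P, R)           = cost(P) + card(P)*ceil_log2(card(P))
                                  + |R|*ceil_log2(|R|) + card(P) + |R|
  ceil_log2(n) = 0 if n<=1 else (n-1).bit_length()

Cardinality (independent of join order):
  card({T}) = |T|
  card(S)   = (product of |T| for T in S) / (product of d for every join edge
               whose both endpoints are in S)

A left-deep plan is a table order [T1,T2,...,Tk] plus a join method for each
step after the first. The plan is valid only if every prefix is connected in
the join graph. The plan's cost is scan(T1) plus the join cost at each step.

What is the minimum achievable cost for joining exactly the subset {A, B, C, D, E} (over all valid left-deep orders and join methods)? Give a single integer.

Selinger DP over subsets of {A,B,C,D,E}:
  {D}: scan cost=400, card=400
  {A}: scan cost=120, card=120
  {B}: scan cost=20, card=20
  {E}: scan cost=60, card=60
  {C}: scan cost=250, card=250
  {AD}: card=6000; try (A,hash)→2480, (D,merge)→5080, (A,merge)→5360, (D,hash)→7440, (D,nl)→48120, (A,nl)→48400; best=2480 via (A,hash)
  {BD}: card=400; try (B,hash)→1000, (B,nl_idx)→2800, (D,merge)→4140, (B,merge)→4520, (D,hash)→7240, (D,nl)→8020 …(+1); best=1000 via (B,hash)
  {CD}: card=20000; try (C,hash)→4800, (D,merge)→6500, (C,merge)→6650, (D,hash)→7700, (D,nl)→100250, (C,nl)→100400; best=4800 via (C,hash)
  {AE}: card=360; try (E,hash)→960, (E,nl_idx)→1200, (A,merge)→1440, (E,merge)→1500, (A,hash)→1800, (A,nl)→7260 …(+1); best=960 via (E,hash)
  {ABD}: card=6000; try (A,hash)→3080, (A,merge)→5960, (B,hash)→8680, (B,nl_idx)→38480, (A,nl)→49000, (B,merge)→86600 …(+1); best=3080 via (A,hash)
  {ADE}: card=18000; try (D,hash)→8520, (D,merge)→8560, (E,hash)→9200, (E,nl_idx)→56480, (E,merge)→86900, (D,nl)→144960 …(+1); best=8520 via (D,hash)
  {ACD}: card=300000; try (C,hash)→12480, (A,hash)→26480, (C,merge)→88730, (A,merge)→325760, (C,nl)→1502480, (A,nl)→2404800; best=12480 via (C,hash)
  {BCD}: card=20000; try (C,hash)→5400, (C,merge)→7250, (B,hash)→25000, (C,nl)→101000, (B,nl_idx)→124800, (B,merge)→324920 …(+1); best=5400 via (C,hash)
  {ABDE}: card=18000; try (E,hash)→9800, (B,hash)→26720, (E,nl_idx)→57080, (E,merge)→87500, (B,nl_idx)→116520, (B,merge)→296640 …(+2); best=9800 via (E,hash)
  {ABCD}: card=300000; try (C,hash)→13080, (A,hash)→27080, (C,merge)→89330, (B,hash)→312680, (A,merge)→326360, (C,nl)→1503080 …(+4); best=13080 via (C,hash)
  {ACDE}: card=900000; try (C,hash)→30520, (C,merge)→298770, (E,hash)→313200, (E,nl_idx)→2712480, (C,nl)→4508520, (E,merge)→6012900 …(+1); best=30520 via (C,hash)
  {ABCDE}: card=900000; try (C,hash)→31800, (C,merge)→300050, (E,hash)→313800, (B,hash)→930720, (E,nl_idx)→2713080, (C,nl)→4509800 …(+5); best=31800 via (C,hash)

31800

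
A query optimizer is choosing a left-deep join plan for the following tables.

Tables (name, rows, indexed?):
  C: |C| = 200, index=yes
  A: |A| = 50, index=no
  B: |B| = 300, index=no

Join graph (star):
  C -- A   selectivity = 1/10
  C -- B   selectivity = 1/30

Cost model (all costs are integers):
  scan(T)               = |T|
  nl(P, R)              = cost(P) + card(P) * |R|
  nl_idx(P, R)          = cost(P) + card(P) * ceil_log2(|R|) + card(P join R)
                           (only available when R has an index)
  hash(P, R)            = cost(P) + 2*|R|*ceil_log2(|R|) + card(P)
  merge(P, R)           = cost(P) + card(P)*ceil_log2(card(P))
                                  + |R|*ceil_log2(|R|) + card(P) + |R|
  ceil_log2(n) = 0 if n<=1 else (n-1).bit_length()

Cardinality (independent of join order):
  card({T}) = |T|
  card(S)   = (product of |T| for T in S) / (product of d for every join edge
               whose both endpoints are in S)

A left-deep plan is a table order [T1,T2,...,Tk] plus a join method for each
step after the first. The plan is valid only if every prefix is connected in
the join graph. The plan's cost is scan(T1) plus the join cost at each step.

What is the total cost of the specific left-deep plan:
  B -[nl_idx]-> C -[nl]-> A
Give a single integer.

104700

step 1: scan B: cost=300, card=300
step 2: join C via nl_idx
    card(P join C) = 300*200/(30) = 2000
    cost = 300 + 300*8 + 2000 = 4700
step 3: join A via nl
    card(P join A) = 2000*50/(10) = 10000
    cost = 4700 + 2000*50 = 104700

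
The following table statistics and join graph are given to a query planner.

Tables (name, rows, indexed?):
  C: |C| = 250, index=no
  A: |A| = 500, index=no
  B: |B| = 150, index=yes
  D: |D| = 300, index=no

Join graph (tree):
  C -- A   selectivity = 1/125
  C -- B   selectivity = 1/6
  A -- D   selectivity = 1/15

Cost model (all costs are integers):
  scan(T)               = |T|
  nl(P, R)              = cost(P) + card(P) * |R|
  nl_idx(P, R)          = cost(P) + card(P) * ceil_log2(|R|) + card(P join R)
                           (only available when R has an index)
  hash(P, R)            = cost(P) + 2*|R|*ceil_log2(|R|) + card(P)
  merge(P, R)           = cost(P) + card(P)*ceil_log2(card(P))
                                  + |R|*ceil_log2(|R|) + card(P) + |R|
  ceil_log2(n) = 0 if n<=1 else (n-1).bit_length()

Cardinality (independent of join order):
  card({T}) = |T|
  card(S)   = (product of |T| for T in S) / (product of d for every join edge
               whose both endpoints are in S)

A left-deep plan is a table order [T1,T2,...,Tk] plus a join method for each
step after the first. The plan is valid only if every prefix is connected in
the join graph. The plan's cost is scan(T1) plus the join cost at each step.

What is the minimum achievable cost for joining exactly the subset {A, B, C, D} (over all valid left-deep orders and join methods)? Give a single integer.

Selinger DP over subsets of {A,B,C,D}:
  {C}: scan cost=250, card=250
  {A}: scan cost=500, card=500
  {B}: scan cost=150, card=150
  {D}: scan cost=300, card=300
  {AC}: card=1000; try (C,hash)→5000, (A,merge)→7500, (C,merge)→7750, (A,hash)→9500, (A,nl)→125250, (C,nl)→125500; best=5000 via (C,hash)
  {BC}: card=6250; try (B,hash)→2900, (C,merge)→3750, (B,merge)→3850, (C,hash)→4300, (B,nl_idx)→8500, (C,nl)→37650 …(+1); best=2900 via (B,hash)
  {AD}: card=10000; try (D,hash)→6400, (A,merge)→8300, (D,merge)→8500, (A,hash)→9600, (A,nl)→150300, (D,nl)→150500; best=6400 via (D,hash)
  {ABC}: card=25000; try (B,hash)→8400, (B,merge)→17350, (A,hash)→18150, (B,nl_idx)→38000, (A,merge)→95400, (B,nl)→155000 …(+1); best=8400 via (B,hash)
  {ACD}: card=20000; try (D,hash)→11400, (D,merge)→19000, (C,hash)→20400, (C,merge)→158650, (D,nl)→305000, (C,nl)→2506400; best=11400 via (D,hash)
  {ABCD}: card=500000; try (B,hash)→33800, (D,hash)→38800, (B,merge)→332750, (D,merge)→411400, (B,nl_idx)→671400, (B,nl)→3011400 …(+1); best=33800 via (B,hash)

33800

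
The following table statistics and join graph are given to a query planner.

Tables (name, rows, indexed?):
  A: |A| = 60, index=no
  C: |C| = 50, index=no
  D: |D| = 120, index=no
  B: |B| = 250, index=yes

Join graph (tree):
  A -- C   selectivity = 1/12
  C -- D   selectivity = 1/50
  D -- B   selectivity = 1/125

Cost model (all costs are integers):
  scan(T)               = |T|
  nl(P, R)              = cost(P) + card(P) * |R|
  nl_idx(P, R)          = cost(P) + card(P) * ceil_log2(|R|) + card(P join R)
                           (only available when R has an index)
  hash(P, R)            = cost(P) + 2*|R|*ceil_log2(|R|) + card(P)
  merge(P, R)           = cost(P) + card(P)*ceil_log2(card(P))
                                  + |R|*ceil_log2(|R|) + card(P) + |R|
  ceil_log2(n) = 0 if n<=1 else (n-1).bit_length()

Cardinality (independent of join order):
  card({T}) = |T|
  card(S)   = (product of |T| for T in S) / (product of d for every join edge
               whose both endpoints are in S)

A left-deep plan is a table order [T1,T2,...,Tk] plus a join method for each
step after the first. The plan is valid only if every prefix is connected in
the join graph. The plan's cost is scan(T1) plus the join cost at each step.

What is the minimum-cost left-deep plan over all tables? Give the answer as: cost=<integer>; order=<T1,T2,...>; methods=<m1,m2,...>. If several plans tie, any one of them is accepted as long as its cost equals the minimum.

cost=3000; order=D,C,B,A; methods=hash,nl_idx,hash

Selinger DP (subsets sized 1..n):
  {A}: scan cost=60, card=60
  {C}: scan cost=50, card=50
  {D}: scan cost=120, card=120
  {B}: scan cost=250, card=250
  {AC}: card=250; try (C,hash)→720, (A,hash)→820, (A,merge)→820, (C,merge)→830, (A,nl)→3050, (C,nl)→3060; best=720 via (C,hash)
  {CD}: card=120; try (C,hash)→840, (D,merge)→1360, (C,merge)→1430, (D,hash)→1780, (D,nl)→6050, (C,nl)→6120; best=840 via (C,hash)
  {BD}: card=240; try (B,nl_idx)→1320, (D,hash)→2180, (B,merge)→3330, (D,merge)→3460, (B,hash)→4240, (B,nl)→30120 …(+1); best=1320 via (B,nl_idx)
  {ACD}: card=600; try (A,hash)→1680, (A,merge)→2220, (D,hash)→2650, (D,merge)→3930, (A,nl)→8040, (D,nl)→30720; best=1680 via (A,hash)
  {BCD}: card=240; try (B,nl_idx)→2040, (C,hash)→2160, (C,merge)→3830, (B,merge)→4050, (B,hash)→4960, (C,nl)→13320 …(+1); best=2040 via (B,nl_idx)
  {ABCD}: card=1200; try (A,hash)→3000, (A,merge)→4620, (B,hash)→6280, (B,nl_idx)→7680, (B,merge)→10530, (A,nl)→16440 …(+1); best=3000 via (A,hash)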